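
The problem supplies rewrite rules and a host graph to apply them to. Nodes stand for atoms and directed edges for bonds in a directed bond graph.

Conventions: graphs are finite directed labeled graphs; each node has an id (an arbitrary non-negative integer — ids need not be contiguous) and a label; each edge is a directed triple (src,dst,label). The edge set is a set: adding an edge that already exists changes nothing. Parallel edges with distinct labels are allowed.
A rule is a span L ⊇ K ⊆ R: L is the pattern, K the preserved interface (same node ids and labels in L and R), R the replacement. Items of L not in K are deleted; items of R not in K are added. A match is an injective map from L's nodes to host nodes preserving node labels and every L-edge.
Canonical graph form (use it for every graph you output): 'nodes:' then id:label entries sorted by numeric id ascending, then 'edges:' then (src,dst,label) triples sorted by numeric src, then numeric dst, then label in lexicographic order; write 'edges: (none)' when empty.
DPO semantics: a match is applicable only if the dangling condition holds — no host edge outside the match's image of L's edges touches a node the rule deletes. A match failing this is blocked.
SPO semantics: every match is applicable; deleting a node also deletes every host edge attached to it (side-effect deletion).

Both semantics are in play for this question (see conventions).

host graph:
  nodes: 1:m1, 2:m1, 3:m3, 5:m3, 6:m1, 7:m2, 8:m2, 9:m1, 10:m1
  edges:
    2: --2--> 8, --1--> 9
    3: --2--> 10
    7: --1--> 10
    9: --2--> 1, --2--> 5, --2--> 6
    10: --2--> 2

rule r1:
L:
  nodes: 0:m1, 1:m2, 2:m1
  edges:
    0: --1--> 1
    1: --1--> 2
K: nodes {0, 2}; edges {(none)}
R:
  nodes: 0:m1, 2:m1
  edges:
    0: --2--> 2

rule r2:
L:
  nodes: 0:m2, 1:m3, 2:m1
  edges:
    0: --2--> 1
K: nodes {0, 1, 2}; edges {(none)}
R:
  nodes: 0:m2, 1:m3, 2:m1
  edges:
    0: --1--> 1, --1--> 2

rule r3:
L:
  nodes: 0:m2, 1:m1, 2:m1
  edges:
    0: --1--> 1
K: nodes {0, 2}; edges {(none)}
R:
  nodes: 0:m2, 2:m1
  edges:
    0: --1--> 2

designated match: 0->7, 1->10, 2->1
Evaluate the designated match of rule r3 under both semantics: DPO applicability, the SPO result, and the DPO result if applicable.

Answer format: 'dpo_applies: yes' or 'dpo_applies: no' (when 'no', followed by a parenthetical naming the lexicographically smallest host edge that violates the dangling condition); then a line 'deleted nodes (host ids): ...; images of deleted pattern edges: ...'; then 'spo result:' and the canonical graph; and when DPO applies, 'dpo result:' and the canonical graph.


dpo_applies: no
(the rule deletes node 10, which keeps host edge (3,10,2) outside the match image — the dangling condition fails, DPO blocks; SPO proceeds and side-deletes such edges)
deleted nodes (host ids): 10; images of deleted pattern edges: (7,10,1)
spo result:
nodes: 1:m1, 2:m1, 3:m3, 5:m3, 6:m1, 7:m2, 8:m2, 9:m1
edges: (2,8,2); (2,9,1); (7,1,1); (9,1,2); (9,5,2); (9,6,2)


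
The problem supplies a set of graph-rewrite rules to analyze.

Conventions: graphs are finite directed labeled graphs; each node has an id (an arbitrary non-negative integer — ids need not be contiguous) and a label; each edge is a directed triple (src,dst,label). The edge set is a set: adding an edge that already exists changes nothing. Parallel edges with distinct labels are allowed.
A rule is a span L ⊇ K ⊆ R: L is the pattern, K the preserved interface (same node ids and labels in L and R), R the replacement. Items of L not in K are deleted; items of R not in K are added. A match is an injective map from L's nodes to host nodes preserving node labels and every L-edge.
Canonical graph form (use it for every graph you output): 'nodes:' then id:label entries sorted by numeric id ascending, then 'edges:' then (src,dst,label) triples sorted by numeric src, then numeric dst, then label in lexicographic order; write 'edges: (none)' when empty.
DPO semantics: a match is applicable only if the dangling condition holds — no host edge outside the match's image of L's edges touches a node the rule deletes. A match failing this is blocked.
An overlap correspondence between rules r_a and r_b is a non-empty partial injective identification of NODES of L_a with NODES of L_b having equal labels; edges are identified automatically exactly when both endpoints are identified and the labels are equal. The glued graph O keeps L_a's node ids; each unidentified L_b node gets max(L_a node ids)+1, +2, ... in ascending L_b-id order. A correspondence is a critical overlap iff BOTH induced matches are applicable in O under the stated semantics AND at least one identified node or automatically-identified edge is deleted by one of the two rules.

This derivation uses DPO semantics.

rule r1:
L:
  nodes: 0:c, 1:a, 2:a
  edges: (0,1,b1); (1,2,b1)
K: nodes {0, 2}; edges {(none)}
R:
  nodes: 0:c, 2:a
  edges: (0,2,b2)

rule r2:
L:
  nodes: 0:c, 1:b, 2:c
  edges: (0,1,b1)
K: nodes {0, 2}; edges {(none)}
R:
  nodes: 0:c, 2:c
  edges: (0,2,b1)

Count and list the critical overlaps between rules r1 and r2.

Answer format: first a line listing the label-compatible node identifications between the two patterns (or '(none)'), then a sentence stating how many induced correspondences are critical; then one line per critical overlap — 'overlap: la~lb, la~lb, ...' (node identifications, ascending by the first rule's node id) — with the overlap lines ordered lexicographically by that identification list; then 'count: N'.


label-compatible node identifications between L(r1) and L(r2): 0~0, 0~2
0 of the induced correspondences are critical overlaps of r1 and r2.
count: 0


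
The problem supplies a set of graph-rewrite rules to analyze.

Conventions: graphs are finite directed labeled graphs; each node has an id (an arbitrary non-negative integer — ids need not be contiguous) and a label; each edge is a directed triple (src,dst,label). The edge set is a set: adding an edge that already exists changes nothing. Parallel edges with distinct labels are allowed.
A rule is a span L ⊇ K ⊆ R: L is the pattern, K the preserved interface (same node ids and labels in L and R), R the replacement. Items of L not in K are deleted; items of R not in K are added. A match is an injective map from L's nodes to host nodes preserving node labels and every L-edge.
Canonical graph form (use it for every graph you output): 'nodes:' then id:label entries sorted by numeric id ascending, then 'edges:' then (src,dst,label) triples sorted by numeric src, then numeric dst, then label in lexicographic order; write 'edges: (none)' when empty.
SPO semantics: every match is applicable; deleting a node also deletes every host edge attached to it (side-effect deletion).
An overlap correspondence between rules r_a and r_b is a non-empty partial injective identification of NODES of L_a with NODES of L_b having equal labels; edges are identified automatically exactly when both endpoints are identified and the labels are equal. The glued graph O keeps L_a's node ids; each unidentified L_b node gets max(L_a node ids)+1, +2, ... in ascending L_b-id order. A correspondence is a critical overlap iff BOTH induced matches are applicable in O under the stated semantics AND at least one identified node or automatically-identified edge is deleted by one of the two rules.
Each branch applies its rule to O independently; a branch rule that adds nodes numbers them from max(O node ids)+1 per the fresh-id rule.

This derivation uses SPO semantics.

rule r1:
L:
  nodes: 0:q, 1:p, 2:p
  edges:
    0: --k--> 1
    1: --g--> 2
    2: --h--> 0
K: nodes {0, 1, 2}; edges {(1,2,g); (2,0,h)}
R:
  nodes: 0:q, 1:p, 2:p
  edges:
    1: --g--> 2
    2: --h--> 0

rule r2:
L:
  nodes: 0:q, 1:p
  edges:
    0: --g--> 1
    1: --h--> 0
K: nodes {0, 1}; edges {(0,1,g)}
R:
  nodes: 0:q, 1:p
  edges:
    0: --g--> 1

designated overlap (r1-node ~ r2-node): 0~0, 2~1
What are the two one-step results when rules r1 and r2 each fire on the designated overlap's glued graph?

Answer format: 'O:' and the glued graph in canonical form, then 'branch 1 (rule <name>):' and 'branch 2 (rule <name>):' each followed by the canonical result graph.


O:
nodes: 0:q, 1:p, 2:p
edges: (0,1,k); (0,2,g); (1,2,g); (2,0,h)
branch 1 (rule r1):
nodes: 0:q, 1:p, 2:p
edges: (0,2,g); (1,2,g); (2,0,h)
branch 2 (rule r2):
nodes: 0:q, 1:p, 2:p
edges: (0,1,k); (0,2,g); (1,2,g)


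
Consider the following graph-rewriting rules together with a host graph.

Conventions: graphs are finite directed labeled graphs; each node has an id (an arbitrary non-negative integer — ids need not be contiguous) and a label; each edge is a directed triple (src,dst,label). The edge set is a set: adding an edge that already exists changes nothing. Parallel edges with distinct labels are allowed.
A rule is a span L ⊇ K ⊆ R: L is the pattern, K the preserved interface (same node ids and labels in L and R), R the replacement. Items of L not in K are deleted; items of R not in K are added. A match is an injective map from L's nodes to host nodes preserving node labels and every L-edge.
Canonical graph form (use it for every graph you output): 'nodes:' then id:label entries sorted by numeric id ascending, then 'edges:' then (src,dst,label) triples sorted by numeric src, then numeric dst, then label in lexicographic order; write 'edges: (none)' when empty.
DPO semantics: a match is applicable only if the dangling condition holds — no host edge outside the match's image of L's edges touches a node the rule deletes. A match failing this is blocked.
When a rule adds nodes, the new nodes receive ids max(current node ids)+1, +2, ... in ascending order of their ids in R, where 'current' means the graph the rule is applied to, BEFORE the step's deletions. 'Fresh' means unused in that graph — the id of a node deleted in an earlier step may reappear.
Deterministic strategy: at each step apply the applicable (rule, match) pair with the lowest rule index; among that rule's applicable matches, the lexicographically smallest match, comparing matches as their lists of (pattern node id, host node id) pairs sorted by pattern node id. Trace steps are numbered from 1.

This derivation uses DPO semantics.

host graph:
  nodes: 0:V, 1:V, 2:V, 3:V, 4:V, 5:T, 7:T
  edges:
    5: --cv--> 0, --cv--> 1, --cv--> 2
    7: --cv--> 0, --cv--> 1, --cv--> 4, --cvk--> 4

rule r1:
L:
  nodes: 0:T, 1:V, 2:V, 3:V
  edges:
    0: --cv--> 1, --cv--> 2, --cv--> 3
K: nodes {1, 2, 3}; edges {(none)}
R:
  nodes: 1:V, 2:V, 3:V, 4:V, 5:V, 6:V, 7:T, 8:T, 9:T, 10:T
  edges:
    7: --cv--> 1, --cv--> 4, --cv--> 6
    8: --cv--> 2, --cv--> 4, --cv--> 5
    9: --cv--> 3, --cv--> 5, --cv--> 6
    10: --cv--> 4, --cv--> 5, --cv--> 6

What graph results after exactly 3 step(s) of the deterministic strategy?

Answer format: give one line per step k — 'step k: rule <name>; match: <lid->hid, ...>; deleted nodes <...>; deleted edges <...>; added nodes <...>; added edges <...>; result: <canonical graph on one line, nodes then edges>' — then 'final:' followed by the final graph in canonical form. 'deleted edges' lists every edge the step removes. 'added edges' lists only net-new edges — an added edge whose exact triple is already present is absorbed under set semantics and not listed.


step 1: rule r1; match: 0->5, 1->0, 2->1, 3->2; deleted nodes 5; deleted edges (5,0,cv); (5,1,cv); (5,2,cv); added nodes 8, 9, 10, 11, 12, 13, 14; added edges (11,0,cv); (11,8,cv); (11,10,cv); (12,1,cv); (12,8,cv); (12,9,cv); (13,2,cv); (13,9,cv); (13,10,cv); (14,8,cv); (14,9,cv); (14,10,cv); result: nodes: 0:V, 1:V, 2:V, 3:V, 4:V, 7:T, 8:V, 9:V, 10:V, 11:T, 12:T, 13:T, 14:T edges: (7,0,cv); (7,1,cv); (7,4,cv); (7,4,cvk); (11,0,cv); (11,8,cv); (11,10,cv); (12,1,cv); (12,8,cv); (12,9,cv); (13,2,cv); (13,9,cv); (13,10,cv); (14,8,cv); (14,9,cv); (14,10,cv)
step 2: rule r1; match: 0->11, 1->0, 2->8, 3->10; deleted nodes 11; deleted edges (11,0,cv); (11,8,cv); (11,10,cv); added nodes 15, 16, 17, 18, 19, 20, 21; added edges (18,0,cv); (18,15,cv); (18,17,cv); (19,8,cv); (19,15,cv); (19,16,cv); (20,10,cv); (20,16,cv); (20,17,cv); (21,15,cv); (21,16,cv); (21,17,cv); result: nodes: 0:V, 1:V, 2:V, 3:V, 4:V, 7:T, 8:V, 9:V, 10:V, 12:T, 13:T, 14:T, 15:V, 16:V, 17:V, 18:T, 19:T, 20:T, 21:T edges: (7,0,cv); (7,1,cv); (7,4,cv); (7,4,cvk); (12,1,cv); (12,8,cv); (12,9,cv); (13,2,cv); (13,9,cv); (13,10,cv); (14,8,cv); (14,9,cv); (14,10,cv); (18,0,cv); (18,15,cv); (18,17,cv); (19,8,cv); (19,15,cv); (19,16,cv); (20,10,cv); (20,16,cv); (20,17,cv); (21,15,cv); (21,16,cv); (21,17,cv)
step 3: rule r1; match: 0->12, 1->1, 2->8, 3->9; deleted nodes 12; deleted edges (12,1,cv); (12,8,cv); (12,9,cv); added nodes 22, 23, 24, 25, 26, 27, 28; added edges (25,1,cv); (25,22,cv); (25,24,cv); (26,8,cv); (26,22,cv); (26,23,cv); (27,9,cv); (27,23,cv); (27,24,cv); (28,22,cv); (28,23,cv); (28,24,cv); result: nodes: 0:V, 1:V, 2:V, 3:V, 4:V, 7:T, 8:V, 9:V, 10:V, 13:T, 14:T, 15:V, 16:V, 17:V, 18:T, 19:T, 20:T, 21:T, 22:V, 23:V, 24:V, 25:T, 26:T, 27:T, 28:T edges: (7,0,cv); (7,1,cv); (7,4,cv); (7,4,cvk); (13,2,cv); (13,9,cv); (13,10,cv); (14,8,cv); (14,9,cv); (14,10,cv); (18,0,cv); (18,15,cv); (18,17,cv); (19,8,cv); (19,15,cv); (19,16,cv); (20,10,cv); (20,16,cv); (20,17,cv); (21,15,cv); (21,16,cv); (21,17,cv); (25,1,cv); (25,22,cv); (25,24,cv); (26,8,cv); (26,22,cv); (26,23,cv); (27,9,cv); (27,23,cv); (27,24,cv); (28,22,cv); (28,23,cv); (28,24,cv)
final:
nodes: 0:V, 1:V, 2:V, 3:V, 4:V, 7:T, 8:V, 9:V, 10:V, 13:T, 14:T, 15:V, 16:V, 17:V, 18:T, 19:T, 20:T, 21:T, 22:V, 23:V, 24:V, 25:T, 26:T, 27:T, 28:T
edges: (7,0,cv); (7,1,cv); (7,4,cv); (7,4,cvk); (13,2,cv); (13,9,cv); (13,10,cv); (14,8,cv); (14,9,cv); (14,10,cv); (18,0,cv); (18,15,cv); (18,17,cv); (19,8,cv); (19,15,cv); (19,16,cv); (20,10,cv); (20,16,cv); (20,17,cv); (21,15,cv); (21,16,cv); (21,17,cv); (25,1,cv); (25,22,cv); (25,24,cv); (26,8,cv); (26,22,cv); (26,23,cv); (27,9,cv); (27,23,cv); (27,24,cv); (28,22,cv); (28,23,cv); (28,24,cv)


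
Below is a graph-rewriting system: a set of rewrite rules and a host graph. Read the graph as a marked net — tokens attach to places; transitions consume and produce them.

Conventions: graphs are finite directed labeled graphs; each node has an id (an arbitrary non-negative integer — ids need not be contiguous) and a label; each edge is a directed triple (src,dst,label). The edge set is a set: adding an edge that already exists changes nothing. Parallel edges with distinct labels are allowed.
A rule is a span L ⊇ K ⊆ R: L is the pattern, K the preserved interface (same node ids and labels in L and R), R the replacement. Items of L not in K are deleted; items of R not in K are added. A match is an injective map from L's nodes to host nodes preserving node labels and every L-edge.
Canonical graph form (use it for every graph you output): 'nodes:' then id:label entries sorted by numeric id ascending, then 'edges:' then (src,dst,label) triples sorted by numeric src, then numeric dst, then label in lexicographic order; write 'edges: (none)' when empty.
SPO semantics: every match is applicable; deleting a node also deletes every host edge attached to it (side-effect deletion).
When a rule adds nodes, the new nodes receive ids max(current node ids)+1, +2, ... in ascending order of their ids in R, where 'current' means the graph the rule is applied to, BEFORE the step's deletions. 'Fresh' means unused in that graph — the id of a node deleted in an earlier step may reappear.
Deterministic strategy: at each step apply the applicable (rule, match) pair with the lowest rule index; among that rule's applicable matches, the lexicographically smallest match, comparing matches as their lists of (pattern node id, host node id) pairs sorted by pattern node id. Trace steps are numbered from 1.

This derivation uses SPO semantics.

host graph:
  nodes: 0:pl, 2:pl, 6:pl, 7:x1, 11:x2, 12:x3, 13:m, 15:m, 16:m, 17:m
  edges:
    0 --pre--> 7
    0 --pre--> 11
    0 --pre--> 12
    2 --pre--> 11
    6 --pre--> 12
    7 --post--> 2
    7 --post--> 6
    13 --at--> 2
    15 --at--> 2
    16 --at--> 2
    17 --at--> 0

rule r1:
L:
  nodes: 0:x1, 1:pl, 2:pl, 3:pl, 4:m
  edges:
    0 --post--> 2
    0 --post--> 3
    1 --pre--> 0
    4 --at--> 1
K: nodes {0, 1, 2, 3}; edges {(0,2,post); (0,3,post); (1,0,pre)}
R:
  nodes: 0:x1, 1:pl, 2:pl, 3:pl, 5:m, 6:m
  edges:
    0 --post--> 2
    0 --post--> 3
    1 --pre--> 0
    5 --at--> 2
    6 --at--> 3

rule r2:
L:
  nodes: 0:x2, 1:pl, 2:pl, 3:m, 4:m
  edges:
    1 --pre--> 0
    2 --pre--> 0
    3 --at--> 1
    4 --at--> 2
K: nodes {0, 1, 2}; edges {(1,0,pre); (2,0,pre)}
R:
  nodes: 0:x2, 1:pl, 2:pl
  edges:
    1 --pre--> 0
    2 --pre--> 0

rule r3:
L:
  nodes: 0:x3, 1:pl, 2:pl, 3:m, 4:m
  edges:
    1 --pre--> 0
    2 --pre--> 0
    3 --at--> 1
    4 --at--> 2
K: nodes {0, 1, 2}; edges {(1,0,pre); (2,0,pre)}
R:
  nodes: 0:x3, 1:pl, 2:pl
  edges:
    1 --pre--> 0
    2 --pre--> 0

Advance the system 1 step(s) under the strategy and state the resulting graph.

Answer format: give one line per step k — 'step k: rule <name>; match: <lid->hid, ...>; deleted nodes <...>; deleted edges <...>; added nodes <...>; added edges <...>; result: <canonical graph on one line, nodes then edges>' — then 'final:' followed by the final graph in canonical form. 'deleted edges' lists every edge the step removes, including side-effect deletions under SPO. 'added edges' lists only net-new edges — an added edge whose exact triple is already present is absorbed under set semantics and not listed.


step 1: rule r1; match: 0->7, 1->0, 2->2, 3->6, 4->17; deleted nodes 17; deleted edges (17,0,at); added nodes 18, 19; added edges (18,2,at); (19,6,at); result: nodes: 0:pl, 2:pl, 6:pl, 7:x1, 11:x2, 12:x3, 13:m, 15:m, 16:m, 18:m, 19:m edges: (0,7,pre); (0,11,pre); (0,12,pre); (2,11,pre); (6,12,pre); (7,2,post); (7,6,post); (13,2,at); (15,2,at); (16,2,at); (18,2,at); (19,6,at)
final:
nodes: 0:pl, 2:pl, 6:pl, 7:x1, 11:x2, 12:x3, 13:m, 15:m, 16:m, 18:m, 19:m
edges: (0,7,pre); (0,11,pre); (0,12,pre); (2,11,pre); (6,12,pre); (7,2,post); (7,6,post); (13,2,at); (15,2,at); (16,2,at); (18,2,at); (19,6,at)


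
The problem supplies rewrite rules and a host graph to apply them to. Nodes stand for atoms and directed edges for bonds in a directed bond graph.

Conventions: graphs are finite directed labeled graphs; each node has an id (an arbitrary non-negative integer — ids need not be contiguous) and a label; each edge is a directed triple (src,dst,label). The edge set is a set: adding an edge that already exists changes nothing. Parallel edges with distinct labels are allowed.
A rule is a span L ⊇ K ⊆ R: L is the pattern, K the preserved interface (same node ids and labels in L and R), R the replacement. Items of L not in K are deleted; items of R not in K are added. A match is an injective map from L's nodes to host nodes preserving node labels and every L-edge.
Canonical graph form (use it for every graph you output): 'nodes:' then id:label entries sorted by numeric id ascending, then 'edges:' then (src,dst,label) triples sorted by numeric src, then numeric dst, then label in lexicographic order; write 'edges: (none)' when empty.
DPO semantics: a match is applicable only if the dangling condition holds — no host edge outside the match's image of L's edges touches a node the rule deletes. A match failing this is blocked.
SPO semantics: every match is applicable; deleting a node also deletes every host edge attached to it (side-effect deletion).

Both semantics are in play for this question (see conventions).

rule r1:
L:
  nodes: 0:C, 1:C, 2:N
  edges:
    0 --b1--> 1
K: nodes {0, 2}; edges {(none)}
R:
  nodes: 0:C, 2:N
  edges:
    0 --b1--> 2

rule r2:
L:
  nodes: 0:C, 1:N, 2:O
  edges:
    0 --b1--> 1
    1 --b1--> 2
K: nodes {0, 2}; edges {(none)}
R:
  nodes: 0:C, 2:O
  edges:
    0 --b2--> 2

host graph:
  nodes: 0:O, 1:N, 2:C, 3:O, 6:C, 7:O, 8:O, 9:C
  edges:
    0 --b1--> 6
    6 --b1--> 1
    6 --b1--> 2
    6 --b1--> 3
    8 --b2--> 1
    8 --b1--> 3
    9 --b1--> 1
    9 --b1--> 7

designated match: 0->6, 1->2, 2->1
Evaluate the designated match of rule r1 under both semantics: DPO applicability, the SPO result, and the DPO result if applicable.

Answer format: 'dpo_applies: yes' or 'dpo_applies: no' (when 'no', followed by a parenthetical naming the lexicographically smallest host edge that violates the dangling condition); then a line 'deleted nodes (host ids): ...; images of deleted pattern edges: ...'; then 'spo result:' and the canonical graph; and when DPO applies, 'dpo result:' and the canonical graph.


dpo_applies: yes
deleted nodes (host ids): 2; images of deleted pattern edges: (6,2,b1)
spo result:
nodes: 0:O, 1:N, 3:O, 6:C, 7:O, 8:O, 9:C
edges: (0,6,b1); (6,1,b1); (6,3,b1); (8,1,b2); (8,3,b1); (9,1,b1); (9,7,b1)
dpo result:
nodes: 0:O, 1:N, 3:O, 6:C, 7:O, 8:O, 9:C
edges: (0,6,b1); (6,1,b1); (6,3,b1); (8,1,b2); (8,3,b1); (9,1,b1); (9,7,b1)


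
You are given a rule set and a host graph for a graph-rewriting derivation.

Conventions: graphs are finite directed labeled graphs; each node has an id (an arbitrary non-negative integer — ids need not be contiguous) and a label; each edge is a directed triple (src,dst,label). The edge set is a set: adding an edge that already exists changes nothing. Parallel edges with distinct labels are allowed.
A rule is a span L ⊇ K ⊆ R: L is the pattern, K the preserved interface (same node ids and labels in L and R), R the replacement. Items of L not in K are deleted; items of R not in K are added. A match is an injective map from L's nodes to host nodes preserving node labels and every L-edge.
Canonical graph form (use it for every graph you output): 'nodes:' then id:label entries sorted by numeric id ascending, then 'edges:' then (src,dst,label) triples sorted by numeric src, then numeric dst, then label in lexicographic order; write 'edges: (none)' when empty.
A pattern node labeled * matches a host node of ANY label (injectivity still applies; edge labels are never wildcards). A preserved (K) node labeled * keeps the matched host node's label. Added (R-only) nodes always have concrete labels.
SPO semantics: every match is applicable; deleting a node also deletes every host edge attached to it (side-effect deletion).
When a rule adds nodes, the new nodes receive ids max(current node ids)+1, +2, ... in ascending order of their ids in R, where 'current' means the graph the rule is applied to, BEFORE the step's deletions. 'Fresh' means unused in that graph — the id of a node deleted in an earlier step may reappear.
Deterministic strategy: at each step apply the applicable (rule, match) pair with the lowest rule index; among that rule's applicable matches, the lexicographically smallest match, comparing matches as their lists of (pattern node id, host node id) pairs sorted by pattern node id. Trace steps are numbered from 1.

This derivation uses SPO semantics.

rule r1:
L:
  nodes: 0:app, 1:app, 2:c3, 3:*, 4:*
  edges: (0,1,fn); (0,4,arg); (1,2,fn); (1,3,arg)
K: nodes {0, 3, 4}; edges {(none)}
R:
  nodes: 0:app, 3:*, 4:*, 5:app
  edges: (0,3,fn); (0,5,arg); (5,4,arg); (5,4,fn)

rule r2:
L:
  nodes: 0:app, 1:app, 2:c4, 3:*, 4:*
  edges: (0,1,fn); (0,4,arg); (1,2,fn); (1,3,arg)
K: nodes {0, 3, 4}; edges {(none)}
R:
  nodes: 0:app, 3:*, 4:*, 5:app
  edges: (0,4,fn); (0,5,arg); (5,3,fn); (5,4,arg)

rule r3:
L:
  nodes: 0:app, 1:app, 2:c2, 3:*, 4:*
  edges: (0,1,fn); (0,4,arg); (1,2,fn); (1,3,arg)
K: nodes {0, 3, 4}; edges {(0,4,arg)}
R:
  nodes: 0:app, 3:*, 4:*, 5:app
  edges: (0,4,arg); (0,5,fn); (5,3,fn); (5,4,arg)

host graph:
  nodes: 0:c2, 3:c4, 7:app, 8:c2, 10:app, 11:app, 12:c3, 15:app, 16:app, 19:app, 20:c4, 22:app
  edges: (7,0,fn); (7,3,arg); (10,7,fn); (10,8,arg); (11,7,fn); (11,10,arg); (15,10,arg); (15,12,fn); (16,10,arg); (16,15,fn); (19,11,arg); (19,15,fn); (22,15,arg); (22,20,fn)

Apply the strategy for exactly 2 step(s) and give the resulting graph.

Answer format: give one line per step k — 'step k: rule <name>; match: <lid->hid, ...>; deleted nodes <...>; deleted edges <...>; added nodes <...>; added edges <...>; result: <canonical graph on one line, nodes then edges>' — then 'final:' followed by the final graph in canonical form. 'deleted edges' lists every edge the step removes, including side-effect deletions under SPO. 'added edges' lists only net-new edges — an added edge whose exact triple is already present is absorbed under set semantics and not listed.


step 1: rule r1; match: 0->19, 1->15, 2->12, 3->10, 4->11; deleted nodes 12, 15; deleted edges (15,10,arg); (15,12,fn); (16,15,fn); (19,11,arg); (19,15,fn); (22,15,arg); added nodes 23; added edges (19,10,fn); (19,23,arg); (23,11,arg); (23,11,fn); result: nodes: 0:c2, 3:c4, 7:app, 8:c2, 10:app, 11:app, 16:app, 19:app, 20:c4, 22:app, 23:app edges: (7,0,fn); (7,3,arg); (10,7,fn); (10,8,arg); (11,7,fn); (11,10,arg); (16,10,arg); (19,10,fn); (19,23,arg); (22,20,fn); (23,11,arg); (23,11,fn)
step 2: rule r3; match: 0->10, 1->7, 2->0, 3->3, 4->8; deleted nodes 0, 7; deleted edges (7,0,fn); (7,3,arg); (10,7,fn); (11,7,fn); added nodes 24; added edges (10,24,fn); (24,3,fn); (24,8,arg); result: nodes: 3:c4, 8:c2, 10:app, 11:app, 16:app, 19:app, 20:c4, 22:app, 23:app, 24:app edges: (10,8,arg); (10,24,fn); (11,10,arg); (16,10,arg); (19,10,fn); (19,23,arg); (22,20,fn); (23,11,arg); (23,11,fn); (24,3,fn); (24,8,arg)
final:
nodes: 3:c4, 8:c2, 10:app, 11:app, 16:app, 19:app, 20:c4, 22:app, 23:app, 24:app
edges: (10,8,arg); (10,24,fn); (11,10,arg); (16,10,arg); (19,10,fn); (19,23,arg); (22,20,fn); (23,11,arg); (23,11,fn); (24,3,fn); (24,8,arg)


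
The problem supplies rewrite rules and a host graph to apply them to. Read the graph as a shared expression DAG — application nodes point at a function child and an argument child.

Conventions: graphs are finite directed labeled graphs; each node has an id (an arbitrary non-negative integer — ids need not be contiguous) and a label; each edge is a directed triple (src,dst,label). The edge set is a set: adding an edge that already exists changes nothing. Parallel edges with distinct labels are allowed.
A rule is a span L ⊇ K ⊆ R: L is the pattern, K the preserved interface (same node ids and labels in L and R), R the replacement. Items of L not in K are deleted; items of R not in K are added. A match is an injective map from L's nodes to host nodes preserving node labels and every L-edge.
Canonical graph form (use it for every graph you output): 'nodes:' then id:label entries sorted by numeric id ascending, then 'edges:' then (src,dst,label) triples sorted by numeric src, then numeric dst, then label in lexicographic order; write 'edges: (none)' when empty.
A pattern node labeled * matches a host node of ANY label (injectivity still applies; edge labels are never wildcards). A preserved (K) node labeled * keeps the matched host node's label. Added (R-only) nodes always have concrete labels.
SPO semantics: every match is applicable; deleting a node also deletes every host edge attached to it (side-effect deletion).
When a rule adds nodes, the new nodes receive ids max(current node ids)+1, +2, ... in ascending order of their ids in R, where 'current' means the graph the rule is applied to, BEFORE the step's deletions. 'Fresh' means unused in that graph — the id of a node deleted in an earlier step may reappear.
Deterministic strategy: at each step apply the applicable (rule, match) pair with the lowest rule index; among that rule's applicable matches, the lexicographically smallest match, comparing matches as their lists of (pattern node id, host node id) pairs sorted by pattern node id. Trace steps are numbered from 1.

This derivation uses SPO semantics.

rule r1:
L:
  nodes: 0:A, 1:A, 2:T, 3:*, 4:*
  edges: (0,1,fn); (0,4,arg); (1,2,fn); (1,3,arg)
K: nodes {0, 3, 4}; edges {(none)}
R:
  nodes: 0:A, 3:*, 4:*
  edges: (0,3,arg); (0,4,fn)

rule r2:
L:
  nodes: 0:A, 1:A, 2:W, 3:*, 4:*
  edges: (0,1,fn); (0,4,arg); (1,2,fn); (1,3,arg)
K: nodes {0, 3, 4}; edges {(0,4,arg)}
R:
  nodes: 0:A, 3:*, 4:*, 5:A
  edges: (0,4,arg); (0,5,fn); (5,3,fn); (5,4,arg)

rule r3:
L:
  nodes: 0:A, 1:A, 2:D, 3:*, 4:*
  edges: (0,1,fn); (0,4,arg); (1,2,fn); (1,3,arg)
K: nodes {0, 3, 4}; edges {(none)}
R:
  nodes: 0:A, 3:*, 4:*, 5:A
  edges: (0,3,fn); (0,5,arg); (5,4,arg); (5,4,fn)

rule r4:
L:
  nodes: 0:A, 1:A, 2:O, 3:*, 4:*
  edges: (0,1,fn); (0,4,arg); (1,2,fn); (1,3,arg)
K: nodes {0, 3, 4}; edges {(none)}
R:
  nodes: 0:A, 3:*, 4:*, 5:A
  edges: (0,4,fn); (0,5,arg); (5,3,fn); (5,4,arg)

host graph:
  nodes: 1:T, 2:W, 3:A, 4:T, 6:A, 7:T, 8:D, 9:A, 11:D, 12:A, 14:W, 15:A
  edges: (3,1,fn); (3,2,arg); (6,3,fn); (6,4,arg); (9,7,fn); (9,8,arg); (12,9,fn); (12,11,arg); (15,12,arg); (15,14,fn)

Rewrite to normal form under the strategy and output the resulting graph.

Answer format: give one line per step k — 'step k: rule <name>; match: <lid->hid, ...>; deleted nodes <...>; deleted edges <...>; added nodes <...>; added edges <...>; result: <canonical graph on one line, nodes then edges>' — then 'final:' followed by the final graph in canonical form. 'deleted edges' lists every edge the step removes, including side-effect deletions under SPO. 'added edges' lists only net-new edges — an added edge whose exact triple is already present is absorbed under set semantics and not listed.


step 1: rule r1; match: 0->6, 1->3, 2->1, 3->2, 4->4; deleted nodes 1, 3; deleted edges (3,1,fn); (3,2,arg); (6,3,fn); (6,4,arg); added nodes (none); added edges (6,2,arg); (6,4,fn); result: nodes: 2:W, 4:T, 6:A, 7:T, 8:D, 9:A, 11:D, 12:A, 14:W, 15:A edges: (6,2,arg); (6,4,fn); (9,7,fn); (9,8,arg); (12,9,fn); (12,11,arg); (15,12,arg); (15,14,fn)
step 2: rule r1; match: 0->12, 1->9, 2->7, 3->8, 4->11; deleted nodes 7, 9; deleted edges (9,7,fn); (9,8,arg); (12,9,fn); (12,11,arg); added nodes (none); added edges (12,8,arg); (12,11,fn); result: nodes: 2:W, 4:T, 6:A, 8:D, 11:D, 12:A, 14:W, 15:A edges: (6,2,arg); (6,4,fn); (12,8,arg); (12,11,fn); (15,12,arg); (15,14,fn)
final:
nodes: 2:W, 4:T, 6:A, 8:D, 11:D, 12:A, 14:W, 15:A
edges: (6,2,arg); (6,4,fn); (12,8,arg); (12,11,fn); (15,12,arg); (15,14,fn)


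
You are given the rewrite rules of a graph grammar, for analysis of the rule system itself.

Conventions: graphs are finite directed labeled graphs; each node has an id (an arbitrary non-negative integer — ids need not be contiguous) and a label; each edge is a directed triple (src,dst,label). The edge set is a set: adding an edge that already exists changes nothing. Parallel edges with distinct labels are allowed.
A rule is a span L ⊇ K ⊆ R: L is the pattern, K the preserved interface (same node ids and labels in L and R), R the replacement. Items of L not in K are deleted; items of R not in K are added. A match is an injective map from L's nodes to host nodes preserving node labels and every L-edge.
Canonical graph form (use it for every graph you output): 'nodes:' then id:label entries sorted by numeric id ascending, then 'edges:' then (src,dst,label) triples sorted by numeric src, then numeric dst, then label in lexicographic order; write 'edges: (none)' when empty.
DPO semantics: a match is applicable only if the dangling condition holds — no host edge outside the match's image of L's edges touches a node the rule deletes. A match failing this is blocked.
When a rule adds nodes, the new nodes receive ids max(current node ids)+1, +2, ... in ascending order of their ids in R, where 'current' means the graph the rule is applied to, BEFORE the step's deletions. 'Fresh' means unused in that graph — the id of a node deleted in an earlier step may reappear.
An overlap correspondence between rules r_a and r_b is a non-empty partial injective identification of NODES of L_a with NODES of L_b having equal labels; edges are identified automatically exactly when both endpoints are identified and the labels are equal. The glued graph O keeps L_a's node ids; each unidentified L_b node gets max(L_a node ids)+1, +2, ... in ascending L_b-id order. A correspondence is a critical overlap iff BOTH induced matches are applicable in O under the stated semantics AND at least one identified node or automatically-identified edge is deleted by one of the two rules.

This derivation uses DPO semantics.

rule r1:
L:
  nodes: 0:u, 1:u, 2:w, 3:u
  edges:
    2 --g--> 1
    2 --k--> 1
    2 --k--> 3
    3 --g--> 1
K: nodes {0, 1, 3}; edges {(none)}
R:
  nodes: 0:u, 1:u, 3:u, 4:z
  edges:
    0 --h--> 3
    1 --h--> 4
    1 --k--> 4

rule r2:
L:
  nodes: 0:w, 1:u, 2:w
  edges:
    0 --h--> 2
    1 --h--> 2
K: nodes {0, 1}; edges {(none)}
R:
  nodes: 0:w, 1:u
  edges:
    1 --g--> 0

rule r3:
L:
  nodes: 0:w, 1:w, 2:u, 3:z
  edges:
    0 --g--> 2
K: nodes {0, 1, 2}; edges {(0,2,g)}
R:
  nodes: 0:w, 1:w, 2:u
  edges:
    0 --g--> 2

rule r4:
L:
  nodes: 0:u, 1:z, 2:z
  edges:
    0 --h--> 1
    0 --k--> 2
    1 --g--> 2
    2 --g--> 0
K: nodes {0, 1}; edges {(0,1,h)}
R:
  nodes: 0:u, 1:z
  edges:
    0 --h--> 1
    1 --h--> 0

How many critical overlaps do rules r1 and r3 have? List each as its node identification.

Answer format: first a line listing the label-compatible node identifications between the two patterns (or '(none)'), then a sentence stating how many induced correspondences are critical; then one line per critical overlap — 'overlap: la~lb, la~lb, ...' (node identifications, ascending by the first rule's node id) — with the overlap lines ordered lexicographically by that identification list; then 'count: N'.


label-compatible node identifications between L(r1) and L(r3): 0~2, 1~2, 2~0, 2~1, 3~2
5 of the induced correspondences are critical overlaps of r1 and r3.
overlap: 0~2, 2~1
overlap: 1~2, 2~0
overlap: 1~2, 2~1
overlap: 2~1
overlap: 2~1, 3~2
count: 5


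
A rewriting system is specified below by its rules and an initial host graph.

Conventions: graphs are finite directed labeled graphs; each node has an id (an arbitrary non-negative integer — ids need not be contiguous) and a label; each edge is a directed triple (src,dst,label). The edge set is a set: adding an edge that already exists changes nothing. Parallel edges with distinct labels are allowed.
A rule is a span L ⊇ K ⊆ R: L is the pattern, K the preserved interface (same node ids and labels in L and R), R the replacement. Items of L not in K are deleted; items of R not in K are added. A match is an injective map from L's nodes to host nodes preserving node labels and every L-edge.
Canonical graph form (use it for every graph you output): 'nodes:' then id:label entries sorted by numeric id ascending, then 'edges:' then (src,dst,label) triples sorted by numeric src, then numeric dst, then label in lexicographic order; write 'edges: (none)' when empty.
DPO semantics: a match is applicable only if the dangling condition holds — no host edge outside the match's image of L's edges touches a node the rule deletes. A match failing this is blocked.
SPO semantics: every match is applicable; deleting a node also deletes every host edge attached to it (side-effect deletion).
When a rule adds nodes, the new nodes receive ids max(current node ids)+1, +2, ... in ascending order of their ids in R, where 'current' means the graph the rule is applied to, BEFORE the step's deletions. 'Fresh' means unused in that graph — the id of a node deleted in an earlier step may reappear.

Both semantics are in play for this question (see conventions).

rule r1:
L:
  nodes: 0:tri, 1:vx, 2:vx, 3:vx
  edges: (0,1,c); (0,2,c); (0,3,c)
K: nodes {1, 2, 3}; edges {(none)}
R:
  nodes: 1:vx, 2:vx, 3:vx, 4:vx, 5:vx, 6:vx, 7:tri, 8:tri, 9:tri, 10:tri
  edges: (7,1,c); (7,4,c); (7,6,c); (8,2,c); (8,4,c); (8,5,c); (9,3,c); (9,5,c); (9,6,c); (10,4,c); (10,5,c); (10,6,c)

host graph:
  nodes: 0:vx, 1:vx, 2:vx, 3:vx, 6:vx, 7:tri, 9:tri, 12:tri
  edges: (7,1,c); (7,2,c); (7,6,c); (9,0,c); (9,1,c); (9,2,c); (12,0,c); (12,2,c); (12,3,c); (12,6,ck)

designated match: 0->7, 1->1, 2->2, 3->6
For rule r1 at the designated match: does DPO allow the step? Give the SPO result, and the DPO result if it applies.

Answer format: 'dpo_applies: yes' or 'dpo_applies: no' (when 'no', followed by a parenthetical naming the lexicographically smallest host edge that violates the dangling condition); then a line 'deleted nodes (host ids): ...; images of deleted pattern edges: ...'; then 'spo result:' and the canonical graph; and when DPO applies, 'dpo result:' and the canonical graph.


dpo_applies: yes
deleted nodes (host ids): 7; images of deleted pattern edges: (7,1,c); (7,2,c); (7,6,c)
spo result:
nodes: 0:vx, 1:vx, 2:vx, 3:vx, 6:vx, 9:tri, 12:tri, 13:vx, 14:vx, 15:vx, 16:tri, 17:tri, 18:tri, 19:tri
edges: (9,0,c); (9,1,c); (9,2,c); (12,0,c); (12,2,c); (12,3,c); (12,6,ck); (16,1,c); (16,13,c); (16,15,c); (17,2,c); (17,13,c); (17,14,c); (18,6,c); (18,14,c); (18,15,c); (19,13,c); (19,14,c); (19,15,c)
dpo result:
nodes: 0:vx, 1:vx, 2:vx, 3:vx, 6:vx, 9:tri, 12:tri, 13:vx, 14:vx, 15:vx, 16:tri, 17:tri, 18:tri, 19:tri
edges: (9,0,c); (9,1,c); (9,2,c); (12,0,c); (12,2,c); (12,3,c); (12,6,ck); (16,1,c); (16,13,c); (16,15,c); (17,2,c); (17,13,c); (17,14,c); (18,6,c); (18,14,c); (18,15,c); (19,13,c); (19,14,c); (19,15,c)


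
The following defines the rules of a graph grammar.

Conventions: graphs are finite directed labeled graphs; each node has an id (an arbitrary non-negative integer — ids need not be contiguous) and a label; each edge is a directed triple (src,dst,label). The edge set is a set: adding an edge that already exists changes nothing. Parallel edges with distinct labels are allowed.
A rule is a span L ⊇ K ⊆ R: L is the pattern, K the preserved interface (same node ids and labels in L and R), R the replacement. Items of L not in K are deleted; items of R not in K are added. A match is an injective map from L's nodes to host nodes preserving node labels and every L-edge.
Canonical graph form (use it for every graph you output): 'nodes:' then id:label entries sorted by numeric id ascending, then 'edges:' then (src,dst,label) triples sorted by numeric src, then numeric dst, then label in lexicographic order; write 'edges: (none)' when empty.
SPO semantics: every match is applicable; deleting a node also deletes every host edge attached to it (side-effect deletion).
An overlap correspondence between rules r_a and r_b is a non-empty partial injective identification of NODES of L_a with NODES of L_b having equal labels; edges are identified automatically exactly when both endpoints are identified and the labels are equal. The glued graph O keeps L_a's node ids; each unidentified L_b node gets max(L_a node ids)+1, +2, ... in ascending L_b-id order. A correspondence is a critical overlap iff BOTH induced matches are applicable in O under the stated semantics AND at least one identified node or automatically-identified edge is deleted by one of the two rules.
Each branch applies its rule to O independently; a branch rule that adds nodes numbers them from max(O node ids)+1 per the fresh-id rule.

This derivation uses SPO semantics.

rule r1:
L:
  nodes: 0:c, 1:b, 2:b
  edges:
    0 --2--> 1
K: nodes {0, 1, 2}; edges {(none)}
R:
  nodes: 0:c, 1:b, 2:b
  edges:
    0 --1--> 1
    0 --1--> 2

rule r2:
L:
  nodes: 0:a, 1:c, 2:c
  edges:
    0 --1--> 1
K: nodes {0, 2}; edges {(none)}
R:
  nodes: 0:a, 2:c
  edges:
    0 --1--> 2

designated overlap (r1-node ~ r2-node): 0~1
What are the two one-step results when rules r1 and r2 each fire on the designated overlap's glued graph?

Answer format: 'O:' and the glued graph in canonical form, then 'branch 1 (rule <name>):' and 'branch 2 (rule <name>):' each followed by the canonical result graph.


O:
nodes: 0:c, 1:b, 2:b, 3:a, 4:c
edges: (0,1,2); (3,0,1)
branch 1 (rule r1):
nodes: 0:c, 1:b, 2:b, 3:a, 4:c
edges: (0,1,1); (0,2,1); (3,0,1)
branch 2 (rule r2):
nodes: 1:b, 2:b, 3:a, 4:c
edges: (3,4,1)


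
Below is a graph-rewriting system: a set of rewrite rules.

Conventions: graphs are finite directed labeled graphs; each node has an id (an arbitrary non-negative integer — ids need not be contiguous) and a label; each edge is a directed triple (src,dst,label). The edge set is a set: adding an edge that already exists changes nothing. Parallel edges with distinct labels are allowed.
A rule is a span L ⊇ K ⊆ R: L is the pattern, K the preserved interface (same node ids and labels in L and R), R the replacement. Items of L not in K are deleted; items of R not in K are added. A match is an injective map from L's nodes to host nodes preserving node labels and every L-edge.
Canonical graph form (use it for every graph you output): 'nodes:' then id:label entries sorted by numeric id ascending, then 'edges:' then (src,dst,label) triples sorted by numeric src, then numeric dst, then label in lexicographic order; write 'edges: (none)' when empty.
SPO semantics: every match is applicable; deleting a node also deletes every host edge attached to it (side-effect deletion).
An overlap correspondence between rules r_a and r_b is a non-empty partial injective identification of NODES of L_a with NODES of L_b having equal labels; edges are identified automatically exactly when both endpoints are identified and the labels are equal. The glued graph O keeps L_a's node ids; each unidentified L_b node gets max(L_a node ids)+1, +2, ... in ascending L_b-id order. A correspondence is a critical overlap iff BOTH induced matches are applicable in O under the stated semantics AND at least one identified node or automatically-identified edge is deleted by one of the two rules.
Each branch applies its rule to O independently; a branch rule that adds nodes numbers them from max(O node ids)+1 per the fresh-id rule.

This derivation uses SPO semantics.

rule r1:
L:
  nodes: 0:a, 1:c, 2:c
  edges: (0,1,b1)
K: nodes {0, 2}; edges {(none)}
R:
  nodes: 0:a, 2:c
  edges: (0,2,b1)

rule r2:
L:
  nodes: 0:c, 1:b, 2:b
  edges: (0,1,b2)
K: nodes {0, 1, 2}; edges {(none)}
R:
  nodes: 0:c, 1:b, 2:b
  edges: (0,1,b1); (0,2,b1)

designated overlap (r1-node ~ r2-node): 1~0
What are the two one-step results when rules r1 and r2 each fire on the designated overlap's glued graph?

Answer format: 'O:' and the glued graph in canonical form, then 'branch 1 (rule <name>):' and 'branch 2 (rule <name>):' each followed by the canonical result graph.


O:
nodes: 0:a, 1:c, 2:c, 3:b, 4:b
edges: (0,1,b1); (1,3,b2)
branch 1 (rule r1):
nodes: 0:a, 2:c, 3:b, 4:b
edges: (0,2,b1)
branch 2 (rule r2):
nodes: 0:a, 1:c, 2:c, 3:b, 4:b
edges: (0,1,b1); (1,3,b1); (1,4,b1)
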